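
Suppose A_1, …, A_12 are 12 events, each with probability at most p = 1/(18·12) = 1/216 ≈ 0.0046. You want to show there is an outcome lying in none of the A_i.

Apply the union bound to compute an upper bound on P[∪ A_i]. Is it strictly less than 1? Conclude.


Union bound: P[∪_{i=1}^{12} A_i] ≤ Σ_i P[A_i] ≤ 12·p = 12·(1/216) = 1/18.
Numerically: 1/18 ≈ 0.0556.
Is 1/18 < 1? YES.
Since P[∪ A_i] ≤ 1/18 < 1, the complement has P[∩ A_i^c] ≥ 1 − 1/18 = 17/18 > 0, so some outcome avoids every A_i.

12·p = 1/18 ≈ 0.0556; existence CERTIFIED by the union bound.


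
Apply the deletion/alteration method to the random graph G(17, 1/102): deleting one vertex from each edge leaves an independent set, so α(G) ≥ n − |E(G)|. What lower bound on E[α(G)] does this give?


E[|E(G)|] = C(17, 2)·p = 136 · (1/102) = 4/3.
E[α(G)] ≥ n − E[|E(G)|] = 17 − 4/3 = 47/3.
Numerically: ≈ 15.6667.
(This is only a lower bound; the true E[α(G)] may be larger.)

E[α(G)] ≥ 47/3 ≈ 15.6667.


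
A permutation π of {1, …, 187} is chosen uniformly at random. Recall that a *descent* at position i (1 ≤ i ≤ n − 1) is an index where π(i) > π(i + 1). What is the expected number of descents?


Write X = Σ X_I over i = 1, …, 186, with X_I the indicator of one descent.
There are 186 indicators.
For each fixed i, the pair (π(i), π(i+1)) is a uniformly random ordered pair of distinct values from {1, …, 187}; by symmetry P[π(i) > π(i+1)] = 1/2.
By linearity: E[X] = 186 · (1/2) = (187 − 1) · (1/2) = 93 ≈ 93.000000.

E[X] = 93 = 93.000000.


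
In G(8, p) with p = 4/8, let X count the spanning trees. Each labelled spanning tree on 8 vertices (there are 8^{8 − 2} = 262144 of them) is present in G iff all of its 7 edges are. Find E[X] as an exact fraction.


K_8 has 8^{8 − 2} = 262144 labelled spanning trees.
For each such spanning tree H, let X_H = 1 if all 7 edges of H are present in G. Then P[X_H = 1] = p^{7} = (1/2)^{7} = 1/128.
Summing the indicators: E[X] = Σ_H E[X_H] = 262144 · p^{7} = 262144 · 1/128 = 2048.
Numerically: E[X] ≈ 2048.

E[X] = 262144 · (1/2)^{7} = 2048 ≈ 2048.


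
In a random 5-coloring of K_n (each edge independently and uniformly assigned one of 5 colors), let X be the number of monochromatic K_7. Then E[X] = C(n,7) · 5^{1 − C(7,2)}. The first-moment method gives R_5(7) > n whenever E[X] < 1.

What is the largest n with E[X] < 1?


We need C(n, 7) · 5^{1 − 21} < 1, i.e. C(n, 7) < 5^{21 − 1} = 95367431640625.
Check values of n near the boundary:
  n = 335: C(335, 7) = 88202498238195; 88202498238195 < 95367431640625? YES
  n = 336: C(336, 7) = 90079147136880; 90079147136880 < 95367431640625? YES
  n = 337: C(337, 7) = 91989916924632; 91989916924632 < 95367431640625? YES
  n = 338: C(338, 7) = 93935323022736; 93935323022736 < 95367431640625? YES
  n = 339: C(339, 7) = 95915887062372; 95915887062372 < 95367431640625? NO
The largest n with C(n, 7) < 95367431640625 is n = 338 (where E[X] = 93935323022736/95367431640625 ≈ 0.985). Hence R_5(7) > 338, i.e. R_5(7) ≥ 339.

Largest n = 338; hence R_5(7) > 338.


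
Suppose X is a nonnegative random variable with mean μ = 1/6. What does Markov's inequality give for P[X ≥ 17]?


μ = E[X] = 1/6, a = 17.
Markov: P[X ≥ 17] ≤ μ/a = (1/6)/17 = 1/102.
Numerically: ≈ 0.010.
(Since a = 17 > μ = 0.167, the bound 1/102 is < 1 and informative.)

P[X ≥ 17] ≤ 1/102 ≈ 0.010.


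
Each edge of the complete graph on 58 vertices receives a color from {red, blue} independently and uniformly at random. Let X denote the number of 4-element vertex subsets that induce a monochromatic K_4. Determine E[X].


Let X = Σ_S X_S over the C(58, 4) = 424270 subsets S of size 4, where X_S = 1 if the K_4 on S is monochromatic.
For a fixed S, the K_4 on S has C(4, 2) = 6 edges. P[all 6 edges red] = (1/2)^6, and likewise for blue, so P[monochromatic] = 2·(1/2)^6 = 2^{1 − 6} = 1/32.
By linearity of expectation: E[X] = C(58, 4) · 2^{1 − 6} = 424270 · 1/32 = 212135/16.
Numerically: E[X] ≈ 13258.438.

E[X] = C(58,4)·2^(1−C(4,2)) = 212135/16 ≈ 13258.438.


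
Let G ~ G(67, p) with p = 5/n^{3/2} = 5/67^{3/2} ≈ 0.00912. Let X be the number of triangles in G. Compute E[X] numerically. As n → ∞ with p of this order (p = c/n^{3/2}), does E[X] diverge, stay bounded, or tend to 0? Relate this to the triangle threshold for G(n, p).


Number of potential triangles: C(67, 3) = 47905.
Each occurs with probability p³ ≈ (0.00912)³ ≈ 7.57833e-07.
By linearity: E[X] = C(67, 3)·p³ ≈ 47905 · 7.57833e-07 ≈ 0.036.
Since α = 3/2 > 1, p = c/n^{3/2} = o(1/n) is below the triangle threshold p ~ 1/n. Asymptotically E[X] ~ (c³/6)·n^{3(1−α)} = (5³/6)·n^{-1.5} → 0, so by Markov's inequality G has no triangles w.h.p.

E[X] ≈ 0.036; in regime p = Θ(1/n^{3/2}) E[X] tends to 0 (below the triangle threshold p ~ 1/n).


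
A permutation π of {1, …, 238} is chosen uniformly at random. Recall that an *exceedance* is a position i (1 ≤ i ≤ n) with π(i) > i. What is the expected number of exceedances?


Write X = Σ_{i=1}^{238} X_i, where X_i = 1_{π(i) > i}.
For each fixed i, π(i) is uniform over {1, …, 238} (marginal of a uniform permutation), so P[π(i) > i] = (n − i)/n. Summing: Σ_{i=1}^{238} (n − i)/n = (0 + 1 + … + 237)/238 = 238(238 − 1)/(2·238) = (238 − 1)/2.
Hence E[X] = Σ_{i=1}^{238} (238 − i)/238 = 237/2 ≈ 118.500.

E[X] = 237/2 = 118.500.


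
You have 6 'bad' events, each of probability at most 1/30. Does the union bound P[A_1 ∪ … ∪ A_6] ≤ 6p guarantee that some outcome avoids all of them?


Union bound: P[∪_{i=1}^{6} A_i] ≤ Σ_i P[A_i] ≤ 6·p = 6·(1/30) = 1/5.
Numerically: 1/5 ≈ 0.200.
Is 1/5 < 1? YES.
Since P[∪ A_i] ≤ 1/5 < 1, the complement has P[∩ A_i^c] ≥ 1 − 1/5 = 4/5 > 0, so some outcome avoids every A_i.

6·p = 1/5 ≈ 0.200; existence CERTIFIED by the union bound.


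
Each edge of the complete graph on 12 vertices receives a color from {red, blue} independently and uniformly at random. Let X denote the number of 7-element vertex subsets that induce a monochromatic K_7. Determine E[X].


Let X = Σ_S X_S over the C(12, 7) = 792 subsets S of size 7, where X_S = 1 if the K_7 on S is monochromatic.
For a fixed S, the K_7 on S has C(7, 2) = 21 edges. P[all 21 edges red] = (1/2)^21, and likewise for blue, so P[monochromatic] = 2·(1/2)^21 = 2^{1 − 21} = 1/1048576.
By linearity: E[X] = C(12, 7) · 2^{1 − 21} = 792 · 1/1048576 = 99/131072.
Numerically: E[X] ≈ 0.00076.

E[X] = C(12,7)·2^(1−C(7,2)) = 99/131072 ≈ 0.00076.


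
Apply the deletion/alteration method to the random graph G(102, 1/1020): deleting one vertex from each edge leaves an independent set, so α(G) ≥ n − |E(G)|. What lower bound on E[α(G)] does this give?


E[|E(G)|] = C(102, 2)·p = 5151 · (1/1020) = 101/20.
E[α(G)] ≥ n − E[|E(G)|] = 102 − 101/20 = 1939/20.
Numerically: ≈ 96.950.
(This is only a lower bound; the true E[α(G)] may be larger.)

E[α(G)] ≥ 1939/20 ≈ 96.950.


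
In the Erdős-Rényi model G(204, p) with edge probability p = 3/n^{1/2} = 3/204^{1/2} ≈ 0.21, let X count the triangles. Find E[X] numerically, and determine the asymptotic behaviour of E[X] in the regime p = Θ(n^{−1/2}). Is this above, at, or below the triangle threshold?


Number of potential triangles: C(204, 3) = 1394204.
Each occurs with probability p³ ≈ (0.21)³ ≈ 9.26656e-03.
By linearity: E[X] = C(204, 3)·p³ ≈ 1394204 · 9.26656e-03 ≈ 12919.474.
Since α = 1/2 < 1, p = c/n^{1/2} ≫ 1/n is above the triangle threshold p ~ 1/n. Asymptotically E[X] ~ (c³/6)·n^{3(1−α)} = (3³/6)·n^{1.5} → ∞; triangles are abundant w.h.p.

E[X] ≈ 12919.474; in regime p = Θ(1/n^{1/2}) E[X] diverges (above the triangle threshold p ~ 1/n).


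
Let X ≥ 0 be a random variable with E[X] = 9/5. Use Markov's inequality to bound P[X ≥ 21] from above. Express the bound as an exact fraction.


μ = E[X] = 9/5, a = 21.
Markov: P[X ≥ 21] ≤ μ/a = (9/5)/21 = 3/35.
Numerically: ≈ 0.086.
(Since a = 21 > μ = 1.800, the bound 3/35 is < 1 and informative.)

P[X ≥ 21] ≤ 3/35 ≈ 0.086.


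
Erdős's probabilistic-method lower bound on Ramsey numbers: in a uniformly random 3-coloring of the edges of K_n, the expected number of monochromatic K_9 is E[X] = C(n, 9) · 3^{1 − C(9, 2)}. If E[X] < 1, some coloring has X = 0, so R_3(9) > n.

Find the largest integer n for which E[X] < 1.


We need C(n, 9) · 3^{1 − 36} < 1, i.e. C(n, 9) < 3^{36 − 1} = 50031545098999707.
Check values of n near the boundary:
  n = 296: C(296, 9) = 42513789098994080; 42513789098994080 < 50031545098999707? YES
  n = 297: C(297, 9) = 43842345008337645; 43842345008337645 < 50031545098999707? YES
  n = 298: C(298, 9) = 45207677551849890; 45207677551849890 < 50031545098999707? YES
  n = 299: C(299, 9) = 46610674441390059; 46610674441390059 < 50031545098999707? YES
  n = 300: C(300, 9) = 48052241692154700; 48052241692154700 < 50031545098999707? YES
  n = 301: C(301, 9) = 49533303936090975; 49533303936090975 < 50031545098999707? YES
  n = 302: C(302, 9) = 51054804739588650; 51054804739588650 < 50031545098999707? NO
  n = 303: C(303, 9) = 52617706925494425; 52617706925494425 < 50031545098999707? NO
The largest n with C(n, 9) < 50031545098999707 is n = 301 (where E[X] = 16511101312030325/16677181699666569 ≈ 0.990041). Hence R_3(9) > 301, i.e. R_3(9) ≥ 302.

Largest n = 301; hence R_3(9) > 301.


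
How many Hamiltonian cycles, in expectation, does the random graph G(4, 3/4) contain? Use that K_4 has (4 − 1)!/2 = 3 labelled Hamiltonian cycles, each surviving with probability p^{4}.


K_4 has (4 − 1)!/2 = 3 labelled Hamiltonian cycles.
For each such Hamiltonian cycle H, let X_H = 1 if all 4 edges of H are present in G. Then P[X_H = 1] = p^{4} = (3/4)^{4} = 81/256.
Summing the indicators: E[X] = Σ_H E[X_H] = 3 · p^{4} = 3 · 81/256 = 243/256.
Numerically: E[X] ≈ 0.949219.

E[X] = 3 · (3/4)^{4} = 243/256 ≈ 0.949219.


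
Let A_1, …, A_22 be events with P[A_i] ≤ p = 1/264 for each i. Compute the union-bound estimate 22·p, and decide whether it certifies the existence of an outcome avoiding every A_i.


Union bound: P[∪_{i=1}^{22} A_i] ≤ Σ_i P[A_i] ≤ 22·p = 22·(1/264) = 1/12.
Numerically: 1/12 ≈ 0.0833333.
Is 1/12 < 1? YES.
Since P[∪ A_i] ≤ 1/12 < 1, the complement has P[∩ A_i^c] ≥ 1 − 1/12 = 11/12 > 0, so some outcome avoids every A_i.

22·p = 1/12 ≈ 0.0833333; existence CERTIFIED by the union bound.


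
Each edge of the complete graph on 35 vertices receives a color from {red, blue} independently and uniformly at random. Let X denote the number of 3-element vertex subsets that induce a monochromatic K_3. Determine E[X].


Let X = Σ_S X_S over the C(35, 3) = 6545 subsets S of size 3, where X_S = 1 if the K_3 on S is monochromatic.
For a fixed S, the K_3 on S has C(3, 2) = 3 edges. P[all 3 edges red] = (1/2)^3, and likewise for blue, so P[monochromatic] = 2·(1/2)^3 = 2^{1 − 3} = 1/4.
Summing: E[X] = C(35, 3) · 2^{1 − 3} = 6545 · 1/4 = 6545/4.
Numerically: E[X] ≈ 1636.25000.

E[X] = C(35,3)·2^(1−C(3,2)) = 6545/4 ≈ 1636.25000.


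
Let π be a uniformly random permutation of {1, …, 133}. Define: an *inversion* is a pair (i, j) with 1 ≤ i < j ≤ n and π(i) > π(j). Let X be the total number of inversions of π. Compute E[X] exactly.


Write X = Σ X_I over the C(133, 2) = 8778 pairs i < j, with X_I the indicator of one inversion.
There are 8778 indicators.
For each fixed pair i < j, the values π(i) and π(j) are two distinct elements of {1, …, 133} in uniformly random order; by symmetry P[π(i) > π(j)] = 1/2.
By linearity: E[X] = 8778 · (1/2) = C(133, 2) · (1/2) = 8778/2 = 4389 ≈ 4389.00000.

E[X] = 4389 = 4389.00000.


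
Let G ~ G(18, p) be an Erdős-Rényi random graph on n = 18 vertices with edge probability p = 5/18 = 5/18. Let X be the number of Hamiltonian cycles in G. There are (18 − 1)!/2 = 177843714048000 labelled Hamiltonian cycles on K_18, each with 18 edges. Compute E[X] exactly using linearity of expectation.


K_18 has (18 − 1)!/2 = 177843714048000 labelled Hamiltonian cycles.
For each such Hamiltonian cycle H, let X_H = 1 if all 18 edges of H are present in G. Then P[X_H = 1] = p^{18} = (5/18)^{18} = 3814697265625/39346408075296537575424.
Summing the indicators: E[X] = Σ_H E[X_H] = 177843714048000 · p^{18} = 177843714048000 · 3814697265625/39346408075296537575424 = 56800365447998046875/3294258113514384.
Numerically: E[X] ≈ 17242.

E[X] = 177843714048000 · (5/18)^{18} = 56800365447998046875/3294258113514384 ≈ 17242.


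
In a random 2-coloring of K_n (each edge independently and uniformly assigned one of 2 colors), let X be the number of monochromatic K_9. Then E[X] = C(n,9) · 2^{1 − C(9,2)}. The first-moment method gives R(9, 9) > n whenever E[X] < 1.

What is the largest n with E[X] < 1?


We need C(n, 9) · 2^{1 − 36} < 1, i.e. C(n, 9) < 2^{36 − 1} = 34359738368.
Check values of n near the boundary:
  n = 59: C(59, 9) = 12565671261; 12565671261 < 34359738368? YES
  n = 60: C(60, 9) = 14783142660; 14783142660 < 34359738368? YES
  n = 61: C(61, 9) = 17341763505; 17341763505 < 34359738368? YES
  n = 62: C(62, 9) = 20286591270; 20286591270 < 34359738368? YES
  n = 63: C(63, 9) = 23667689815; 23667689815 < 34359738368? YES
  n = 64: C(64, 9) = 27540584512; 27540584512 < 34359738368? YES
  n = 65: C(65, 9) = 31966749880; 31966749880 < 34359738368? YES
  n = 66: C(66, 9) = 37014131440; 37014131440 < 34359738368? NO
  n = 67: C(67, 9) = 42757703560; 42757703560 < 34359738368? NO
The largest n with C(n, 9) < 34359738368 is n = 65 (where E[X] = 3995843735/4294967296 ≈ 0.9304). Hence R(9, 9) > 65, i.e. R(9, 9) ≥ 66.

Largest n = 65; hence R(9, 9) > 65.


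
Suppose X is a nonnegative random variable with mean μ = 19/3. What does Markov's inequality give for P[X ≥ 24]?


μ = E[X] = 19/3, a = 24.
Markov: P[X ≥ 24] ≤ μ/a = (19/3)/24 = 19/72.
Numerically: ≈ 0.2639.
(Since a = 24 > μ = 6.3333, the bound 19/72 is < 1 and informative.)

P[X ≥ 24] ≤ 19/72 ≈ 0.2639.


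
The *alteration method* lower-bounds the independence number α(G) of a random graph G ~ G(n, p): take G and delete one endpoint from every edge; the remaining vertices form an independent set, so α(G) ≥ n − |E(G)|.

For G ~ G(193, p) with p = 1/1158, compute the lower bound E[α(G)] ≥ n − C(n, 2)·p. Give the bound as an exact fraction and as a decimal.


E[|E(G)|] = C(193, 2)·p = 18528 · (1/1158) = 16.
E[α(G)] ≥ n − E[|E(G)|] = 193 − 16 = 177.
Numerically: ≈ 177.0000.
(This is only a lower bound; the true E[α(G)] may be larger.)

E[α(G)] ≥ 177 ≈ 177.0000.


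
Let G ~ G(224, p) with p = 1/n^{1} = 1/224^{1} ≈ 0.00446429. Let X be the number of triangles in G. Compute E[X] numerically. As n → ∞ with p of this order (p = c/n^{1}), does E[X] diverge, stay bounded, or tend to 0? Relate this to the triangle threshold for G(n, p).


Number of potential triangles: C(224, 3) = 1848224.
Each occurs with probability p³ ≈ (0.00446429)³ ≈ 8.89725310e-08.
By linearity: E[X] = C(224, 3)·p³ ≈ 1848224 · 8.89725310e-08 ≈ 0.164441.
Here α = 1, so p = 1/n is exactly at the triangle threshold p ~ 1/n. Asymptotically E[X] → c³/6 = 1³/6 = 1/6 ≈ 0.166667, a bounded constant. In this regime the triangle count is asymptotically Poisson(c³/6).

E[X] ≈ 0.164441; in regime p = Θ(1/n^{1}) E[X] stays bounded (at the triangle threshold p ~ 1/n).


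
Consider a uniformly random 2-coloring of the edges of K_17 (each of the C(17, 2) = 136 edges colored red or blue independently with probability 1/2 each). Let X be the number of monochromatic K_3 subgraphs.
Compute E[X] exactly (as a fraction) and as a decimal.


Let X = Σ_S X_S over the C(17, 3) = 680 subsets S of size 3, where X_S = 1 if the K_3 on S is monochromatic.
For a fixed S, the K_3 on S has C(3, 2) = 3 edges. P[all 3 edges red] = (1/2)^3, and likewise for blue, so P[monochromatic] = 2·(1/2)^3 = 2^{1 − 3} = 1/4.
By linearity: E[X] = C(17, 3) · 2^{1 − 3} = 680 · 1/4 = 170.
Numerically: E[X] ≈ 170.00000.

E[X] = C(17,3)·2^(1−C(3,2)) = 170 ≈ 170.00000.


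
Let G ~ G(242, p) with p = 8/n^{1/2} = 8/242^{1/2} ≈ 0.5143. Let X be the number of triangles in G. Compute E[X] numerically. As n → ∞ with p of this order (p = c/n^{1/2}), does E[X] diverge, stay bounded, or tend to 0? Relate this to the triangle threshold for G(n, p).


Number of potential triangles: C(242, 3) = 2332880.
Each occurs with probability p³ ≈ (0.5143)³ ≈ 1.360025e-01.
By linearity: E[X] = C(242, 3)·p³ ≈ 2332880 · 1.360025e-01 ≈ 317277.5271.
Since α = 1/2 < 1, p = c/n^{1/2} ≫ 1/n is above the triangle threshold p ~ 1/n. Asymptotically E[X] ~ (c³/6)·n^{3(1−α)} = (8³/6)·n^{1.5} → ∞; triangles are abundant w.h.p.

E[X] ≈ 317277.5271; in regime p = Θ(1/n^{1/2}) E[X] diverges (above the triangle threshold p ~ 1/n).


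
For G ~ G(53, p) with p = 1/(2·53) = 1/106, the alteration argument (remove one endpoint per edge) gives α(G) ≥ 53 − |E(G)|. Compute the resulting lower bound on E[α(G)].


E[|E(G)|] = C(53, 2)·p = 1378 · (1/106) = 13.
E[α(G)] ≥ n − E[|E(G)|] = 53 − 13 = 40.
Numerically: ≈ 40.0000.
(This is only a lower bound; the true E[α(G)] may be larger.)

E[α(G)] ≥ 40 ≈ 40.0000.


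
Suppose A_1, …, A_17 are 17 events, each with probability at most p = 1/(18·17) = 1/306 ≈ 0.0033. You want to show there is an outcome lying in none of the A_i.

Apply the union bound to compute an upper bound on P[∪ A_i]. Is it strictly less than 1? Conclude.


Union bound: P[∪_{i=1}^{17} A_i] ≤ Σ_i P[A_i] ≤ 17·p = 17·(1/306) = 1/18.
Numerically: 1/18 ≈ 0.0556.
Is 1/18 < 1? YES.
Since P[∪ A_i] ≤ 1/18 < 1, the complement has P[∩ A_i^c] ≥ 1 − 1/18 = 17/18 > 0, so some outcome avoids every A_i.

17·p = 1/18 ≈ 0.0556; existence CERTIFIED by the union bound.


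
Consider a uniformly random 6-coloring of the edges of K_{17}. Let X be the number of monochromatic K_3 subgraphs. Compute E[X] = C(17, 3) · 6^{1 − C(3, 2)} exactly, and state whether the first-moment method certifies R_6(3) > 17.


E[X] = C(17, 3) · 6^{1 − 3} = 680 · 6^{−2} = 680/36.
As a reduced fraction: E[X] = 170/9 ≈ 18.8889.
Is E[X] < 1? NO.
Since E[X] ≥ 1, the first-moment bound is inconclusive at n = 17; it does NOT by itself certify R_6(3) > 17.

E[X] = 170/9 ≈ 18.8889; E[X] ≥ 1; first-moment method inconclusive here.


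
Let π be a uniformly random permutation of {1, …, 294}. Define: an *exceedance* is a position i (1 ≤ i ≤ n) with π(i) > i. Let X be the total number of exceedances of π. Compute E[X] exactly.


Write X = Σ_{i=1}^{294} X_i, where X_i = 1_{π(i) > i}.
For each fixed i, π(i) is uniform over {1, …, 294} (marginal of a uniform permutation), so P[π(i) > i] = (n − i)/n. Summing: Σ_{i=1}^{294} (n − i)/n = (0 + 1 + … + 293)/294 = 294(294 − 1)/(2·294) = (294 − 1)/2.
Hence E[X] = Σ_{i=1}^{294} (294 − i)/294 = 293/2 ≈ 146.500.

E[X] = 293/2 = 146.500.


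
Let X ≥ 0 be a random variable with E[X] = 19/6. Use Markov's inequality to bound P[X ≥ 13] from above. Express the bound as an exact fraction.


μ = E[X] = 19/6, a = 13.
Markov: P[X ≥ 13] ≤ μ/a = (19/6)/13 = 19/78.
Numerically: ≈ 0.2436.
(Since a = 13 > μ = 3.1667, the bound 19/78 is < 1 and informative.)

P[X ≥ 13] ≤ 19/78 ≈ 0.2436.


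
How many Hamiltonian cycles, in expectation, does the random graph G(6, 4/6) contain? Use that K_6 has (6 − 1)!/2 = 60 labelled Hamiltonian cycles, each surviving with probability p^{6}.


K_6 has (6 − 1)!/2 = 60 labelled Hamiltonian cycles.
For each such Hamiltonian cycle H, let X_H = 1 if all 6 edges of H are present in G. Then P[X_H = 1] = p^{6} = (2/3)^{6} = 64/729.
Summing the indicators: E[X] = Σ_H E[X_H] = 60 · p^{6} = 60 · 64/729 = 1280/243.
Numerically: E[X] ≈ 5.26749.

E[X] = 60 · (2/3)^{6} = 1280/243 ≈ 5.26749.


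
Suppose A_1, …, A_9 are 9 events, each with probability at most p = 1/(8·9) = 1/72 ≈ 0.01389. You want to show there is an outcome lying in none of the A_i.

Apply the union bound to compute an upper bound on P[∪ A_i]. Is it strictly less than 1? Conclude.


Union bound: P[∪_{i=1}^{9} A_i] ≤ Σ_i P[A_i] ≤ 9·p = 9·(1/72) = 1/8.
Numerically: 1/8 ≈ 0.12500.
Is 1/8 < 1? YES.
Since P[∪ A_i] ≤ 1/8 < 1, the complement has P[∩ A_i^c] ≥ 1 − 1/8 = 7/8 > 0, so some outcome avoids every A_i.

9·p = 1/8 ≈ 0.12500; existence CERTIFIED by the union bound.


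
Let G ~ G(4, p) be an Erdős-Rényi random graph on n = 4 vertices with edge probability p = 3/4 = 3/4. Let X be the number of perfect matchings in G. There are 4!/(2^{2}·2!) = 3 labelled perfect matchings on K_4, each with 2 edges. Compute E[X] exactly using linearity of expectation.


K_4 has 4!/(2^{2}·2!) = 3 labelled perfect matchings.
For each such perfect matching H, let X_H = 1 if all 2 edges of H are present in G. Then P[X_H = 1] = p^{2} = (3/4)^{2} = 9/16.
Summing the indicators: E[X] = Σ_H E[X_H] = 3 · p^{2} = 3 · 9/16 = 27/16.
Numerically: E[X] ≈ 1.6875.

E[X] = 3 · (3/4)^{2} = 27/16 ≈ 1.6875.


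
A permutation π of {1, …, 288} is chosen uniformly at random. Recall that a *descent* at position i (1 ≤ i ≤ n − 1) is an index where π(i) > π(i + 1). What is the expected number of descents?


Write X = Σ X_I over i = 1, …, 287, with X_I the indicator of one descent.
There are 287 indicators.
For each fixed i, the pair (π(i), π(i+1)) is a uniformly random ordered pair of distinct values from {1, …, 288}; by symmetry P[π(i) > π(i+1)] = 1/2.
By linearity: E[X] = 287 · (1/2) = (288 − 1) · (1/2) = 287/2 ≈ 143.5000.

E[X] = 287/2 = 143.5000.


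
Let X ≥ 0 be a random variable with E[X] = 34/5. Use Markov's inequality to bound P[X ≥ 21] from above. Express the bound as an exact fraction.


μ = E[X] = 34/5, a = 21.
Markov: P[X ≥ 21] ≤ μ/a = (34/5)/21 = 34/105.
Numerically: ≈ 0.324.
(Since a = 21 > μ = 6.800, the bound 34/105 is < 1 and informative.)

P[X ≥ 21] ≤ 34/105 ≈ 0.324.


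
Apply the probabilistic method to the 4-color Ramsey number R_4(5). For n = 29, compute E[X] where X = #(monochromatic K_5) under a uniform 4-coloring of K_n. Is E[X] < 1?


E[X] = C(29, 5) · 4^{1 − 10} = 118755 · 4^{−9} = 118755/262144.
As a reduced fraction: E[X] = 118755/262144 ≈ 0.4530144.
Is E[X] < 1? YES.
Since E[X] < 1, there exists a 4-coloring of K_{29} with no monochromatic K_5; hence R_4(5) > 29.

E[X] = 118755/262144 ≈ 0.4530144; E[X] < 1, so R_4(5) > 29.


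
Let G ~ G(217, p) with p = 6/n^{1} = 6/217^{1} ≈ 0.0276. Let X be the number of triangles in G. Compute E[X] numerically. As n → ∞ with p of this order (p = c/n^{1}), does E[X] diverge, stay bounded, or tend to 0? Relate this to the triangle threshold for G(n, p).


Number of potential triangles: C(217, 3) = 1679580.
Each occurs with probability p³ ≈ (0.0276)³ ≈ 2.11385e-05.
By linearity: E[X] = C(217, 3)·p³ ≈ 1679580 · 2.11385e-05 ≈ 35.504.
Here α = 1, so p = 6/n is exactly at the triangle threshold p ~ 1/n. Asymptotically E[X] → c³/6 = 6³/6 = 36 ≈ 36.000, a bounded constant. In this regime the triangle count is asymptotically Poisson(c³/6).

E[X] ≈ 35.504; in regime p = Θ(1/n^{1}) E[X] stays bounded (at the triangle threshold p ~ 1/n).


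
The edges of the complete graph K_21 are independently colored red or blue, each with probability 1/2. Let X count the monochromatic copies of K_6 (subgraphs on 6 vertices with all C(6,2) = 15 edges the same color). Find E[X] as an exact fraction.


Let X = Σ_S X_S over the C(21, 6) = 54264 subsets S of size 6, where X_S = 1 if the K_6 on S is monochromatic.
For a fixed S, the K_6 on S has C(6, 2) = 15 edges. P[all 15 edges red] = (1/2)^15, and likewise for blue, so P[monochromatic] = 2·(1/2)^15 = 2^{1 − 15} = 1/16384.
Summing: E[X] = C(21, 6) · 2^{1 − 15} = 54264 · 1/16384 = 6783/2048.
Numerically: E[X] ≈ 3.3120.

E[X] = C(21,6)·2^(1−C(6,2)) = 6783/2048 ≈ 3.3120.


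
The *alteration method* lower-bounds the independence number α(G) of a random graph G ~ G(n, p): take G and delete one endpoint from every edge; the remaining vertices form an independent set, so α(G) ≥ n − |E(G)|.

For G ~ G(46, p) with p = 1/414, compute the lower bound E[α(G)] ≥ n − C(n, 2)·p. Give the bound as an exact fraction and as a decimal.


E[|E(G)|] = C(46, 2)·p = 1035 · (1/414) = 5/2.
E[α(G)] ≥ n − E[|E(G)|] = 46 − 5/2 = 87/2.
Numerically: ≈ 43.500.
(This is only a lower bound; the true E[α(G)] may be larger.)

E[α(G)] ≥ 87/2 ≈ 43.500.


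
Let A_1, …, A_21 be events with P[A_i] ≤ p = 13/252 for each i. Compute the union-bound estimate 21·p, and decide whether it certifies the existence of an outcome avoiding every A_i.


Union bound: P[∪_{i=1}^{21} A_i] ≤ Σ_i P[A_i] ≤ 21·p = 21·(13/252) = 13/12.
Numerically: 13/12 ≈ 1.0833.
Is 13/12 < 1? NO.
Since the bound 13/12 is ≥ 1, the union bound is uninformative here; it does NOT by itself certify existence.

21·p = 13/12 ≈ 1.0833; existence NOT certified by the union bound.


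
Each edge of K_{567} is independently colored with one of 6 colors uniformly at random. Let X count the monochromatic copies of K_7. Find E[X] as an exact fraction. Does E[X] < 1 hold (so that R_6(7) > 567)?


E[X] = C(567, 7) · 6^{1 − 21} = 3601671315933933 · 6^{−20} = 3601671315933933/3656158440062976.
As a reduced fraction: E[X] = 44465077974493/45137758519296 ≈ 0.9850972.
Is E[X] < 1? YES.
Since E[X] < 1, there exists a 6-coloring of K_{567} with no monochromatic K_7; hence R_6(7) > 567.

E[X] = 44465077974493/45137758519296 ≈ 0.9850972; E[X] < 1, so R_6(7) > 567.


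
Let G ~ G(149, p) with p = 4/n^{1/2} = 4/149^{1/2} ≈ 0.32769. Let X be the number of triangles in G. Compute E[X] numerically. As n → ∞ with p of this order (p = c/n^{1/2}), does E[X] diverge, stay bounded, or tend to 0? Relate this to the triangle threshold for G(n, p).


Number of potential triangles: C(149, 3) = 540274.
Each occurs with probability p³ ≈ (0.32769)³ ≈ 3.5188485e-02.
By linearity: E[X] = C(149, 3)·p³ ≈ 540274 · 3.5188485e-02 ≈ 19011.42364.
Since α = 1/2 < 1, p = c/n^{1/2} ≫ 1/n is above the triangle threshold p ~ 1/n. Asymptotically E[X] ~ (c³/6)·n^{3(1−α)} = (4³/6)·n^{1.5} → ∞; triangles are abundant w.h.p.

E[X] ≈ 19011.42364; in regime p = Θ(1/n^{1/2}) E[X] diverges (above the triangle threshold p ~ 1/n).


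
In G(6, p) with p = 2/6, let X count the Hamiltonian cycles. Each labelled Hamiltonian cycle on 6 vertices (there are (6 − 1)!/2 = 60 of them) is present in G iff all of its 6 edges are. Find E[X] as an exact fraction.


K_6 has (6 − 1)!/2 = 60 labelled Hamiltonian cycles.
For each such Hamiltonian cycle H, let X_H = 1 if all 6 edges of H are present in G. Then P[X_H = 1] = p^{6} = (1/3)^{6} = 1/729.
Summing the indicators: E[X] = Σ_H E[X_H] = 60 · p^{6} = 60 · 1/729 = 20/243.
Numerically: E[X] ≈ 0.0823.

E[X] = 60 · (1/3)^{6} = 20/243 ≈ 0.0823.


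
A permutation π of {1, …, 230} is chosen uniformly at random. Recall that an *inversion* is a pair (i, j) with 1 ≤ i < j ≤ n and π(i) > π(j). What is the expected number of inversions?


Write X = Σ X_I over the C(230, 2) = 26335 pairs i < j, with X_I the indicator of one inversion.
There are 26335 indicators.
For each fixed pair i < j, the values π(i) and π(j) are two distinct elements of {1, …, 230} in uniformly random order; by symmetry P[π(i) > π(j)] = 1/2.
By linearity: E[X] = 26335 · (1/2) = C(230, 2) · (1/2) = 26335/2 = 26335/2 ≈ 13167.500.

E[X] = 26335/2 = 13167.500.


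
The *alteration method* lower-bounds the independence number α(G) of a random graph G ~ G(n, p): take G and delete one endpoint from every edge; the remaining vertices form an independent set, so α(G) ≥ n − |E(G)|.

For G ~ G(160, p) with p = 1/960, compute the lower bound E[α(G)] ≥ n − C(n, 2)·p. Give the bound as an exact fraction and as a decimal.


E[|E(G)|] = C(160, 2)·p = 12720 · (1/960) = 53/4.
E[α(G)] ≥ n − E[|E(G)|] = 160 − 53/4 = 587/4.
Numerically: ≈ 146.750000.
(This is only a lower bound; the true E[α(G)] may be larger.)

E[α(G)] ≥ 587/4 ≈ 146.750000.


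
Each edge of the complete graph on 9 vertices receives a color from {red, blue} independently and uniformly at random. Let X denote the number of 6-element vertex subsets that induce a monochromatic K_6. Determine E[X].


Let X = Σ_S X_S over the C(9, 6) = 84 subsets S of size 6, where X_S = 1 if the K_6 on S is monochromatic.
For a fixed S, the K_6 on S has C(6, 2) = 15 edges. P[all 15 edges red] = (1/2)^15, and likewise for blue, so P[monochromatic] = 2·(1/2)^15 = 2^{1 − 15} = 1/16384.
Summing: E[X] = C(9, 6) · 2^{1 − 15} = 84 · 1/16384 = 21/4096.
Numerically: E[X] ≈ 0.005.

E[X] = C(9,6)·2^(1−C(6,2)) = 21/4096 ≈ 0.005.


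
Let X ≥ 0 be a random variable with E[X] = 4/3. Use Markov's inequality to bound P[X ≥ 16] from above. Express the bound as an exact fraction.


μ = E[X] = 4/3, a = 16.
Markov: P[X ≥ 16] ≤ μ/a = (4/3)/16 = 1/12.
Numerically: ≈ 0.083333.
(Since a = 16 > μ = 1.333333, the bound 1/12 is < 1 and informative.)

P[X ≥ 16] ≤ 1/12 ≈ 0.083333.


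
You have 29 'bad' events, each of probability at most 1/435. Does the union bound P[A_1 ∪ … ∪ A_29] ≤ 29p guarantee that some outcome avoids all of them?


Union bound: P[∪_{i=1}^{29} A_i] ≤ Σ_i P[A_i] ≤ 29·p = 29·(1/435) = 1/15.
Numerically: 1/15 ≈ 0.0666667.
Is 1/15 < 1? YES.
Since P[∪ A_i] ≤ 1/15 < 1, the complement has P[∩ A_i^c] ≥ 1 − 1/15 = 14/15 > 0, so some outcome avoids every A_i.

29·p = 1/15 ≈ 0.0666667; existence CERTIFIED by the union bound.


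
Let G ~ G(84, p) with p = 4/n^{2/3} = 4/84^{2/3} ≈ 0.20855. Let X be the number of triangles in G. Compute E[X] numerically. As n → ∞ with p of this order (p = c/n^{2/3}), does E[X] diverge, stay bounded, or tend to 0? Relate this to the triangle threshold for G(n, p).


Number of potential triangles: C(84, 3) = 95284.
Each occurs with probability p³ ≈ (0.20855)³ ≈ 9.0702948e-03.
By linearity: E[X] = C(84, 3)·p³ ≈ 95284 · 9.0702948e-03 ≈ 864.25397.
Since α = 2/3 < 1, p = c/n^{2/3} ≫ 1/n is above the triangle threshold p ~ 1/n. Asymptotically E[X] ~ (c³/6)·n^{3(1−α)} = (4³/6)·n^{1} → ∞; triangles are abundant w.h.p.

E[X] ≈ 864.25397; in regime p = Θ(1/n^{2/3}) E[X] diverges (above the triangle threshold p ~ 1/n).


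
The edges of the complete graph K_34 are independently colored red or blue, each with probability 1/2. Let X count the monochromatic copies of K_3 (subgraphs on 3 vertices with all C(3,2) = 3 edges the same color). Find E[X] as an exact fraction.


Let X = Σ_S X_S over the C(34, 3) = 5984 subsets S of size 3, where X_S = 1 if the K_3 on S is monochromatic.
For a fixed S, the K_3 on S has C(3, 2) = 3 edges. P[all 3 edges red] = (1/2)^3, and likewise for blue, so P[monochromatic] = 2·(1/2)^3 = 2^{1 − 3} = 1/4.
By linearity of expectation: E[X] = C(34, 3) · 2^{1 − 3} = 5984 · 1/4 = 1496.
Numerically: E[X] ≈ 1496.000.

E[X] = C(34,3)·2^(1−C(3,2)) = 1496 ≈ 1496.000.


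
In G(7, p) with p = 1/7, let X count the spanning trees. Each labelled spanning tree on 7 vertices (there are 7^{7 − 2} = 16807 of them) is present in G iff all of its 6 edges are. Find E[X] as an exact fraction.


K_7 has 7^{7 − 2} = 16807 labelled spanning trees.
For each such spanning tree H, let X_H = 1 if all 6 edges of H are present in G. Then P[X_H = 1] = p^{6} = (1/7)^{6} = 1/117649.
By linearity: E[X] = Σ_H E[X_H] = 16807 · p^{6} = 16807 · 1/117649 = 1/7.
Numerically: E[X] ≈ 0.1429.

E[X] = 16807 · (1/7)^{6} = 1/7 ≈ 0.1429.


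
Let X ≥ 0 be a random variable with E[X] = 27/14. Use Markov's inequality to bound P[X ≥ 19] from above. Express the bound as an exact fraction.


μ = E[X] = 27/14, a = 19.
Markov: P[X ≥ 19] ≤ μ/a = (27/14)/19 = 27/266.
Numerically: ≈ 0.102.
(Since a = 19 > μ = 1.929, the bound 27/266 is < 1 and informative.)

P[X ≥ 19] ≤ 27/266 ≈ 0.102.


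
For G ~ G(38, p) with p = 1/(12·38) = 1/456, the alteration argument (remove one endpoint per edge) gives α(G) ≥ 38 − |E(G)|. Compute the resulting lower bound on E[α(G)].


E[|E(G)|] = C(38, 2)·p = 703 · (1/456) = 37/24.
E[α(G)] ≥ n − E[|E(G)|] = 38 − 37/24 = 875/24.
Numerically: ≈ 36.45833.
(This is only a lower bound; the true E[α(G)] may be larger.)

E[α(G)] ≥ 875/24 ≈ 36.45833.


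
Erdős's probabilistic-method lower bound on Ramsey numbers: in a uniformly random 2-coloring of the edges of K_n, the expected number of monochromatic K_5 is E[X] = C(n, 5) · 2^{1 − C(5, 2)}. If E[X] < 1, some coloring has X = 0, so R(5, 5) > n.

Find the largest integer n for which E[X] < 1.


We need C(n, 5) · 2^{1 − 10} < 1, i.e. C(n, 5) < 2^{10 − 1} = 512.
Check values of n near the boundary:
  n = 5: C(5, 5) = 1; 1 < 512? YES
  n = 6: C(6, 5) = 6; 6 < 512? YES
  n = 7: C(7, 5) = 21; 21 < 512? YES
  n = 8: C(8, 5) = 56; 56 < 512? YES
  n = 9: C(9, 5) = 126; 126 < 512? YES
  n = 10: C(10, 5) = 252; 252 < 512? YES
  n = 11: C(11, 5) = 462; 462 < 512? YES
  n = 12: C(12, 5) = 792; 792 < 512? NO
  n = 13: C(13, 5) = 1287; 1287 < 512? NO
The largest n with C(n, 5) < 512 is n = 11 (where E[X] = 231/256 ≈ 0.902344). Hence R(5, 5) > 11, i.e. R(5, 5) ≥ 12.

Largest n = 11; hence R(5, 5) > 11.


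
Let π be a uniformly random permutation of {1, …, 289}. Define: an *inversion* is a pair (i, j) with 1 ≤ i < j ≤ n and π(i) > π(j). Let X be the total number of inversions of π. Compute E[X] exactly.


Write X = Σ X_I over the C(289, 2) = 41616 pairs i < j, with X_I the indicator of one inversion.
There are 41616 indicators.
For each fixed pair i < j, the values π(i) and π(j) are two distinct elements of {1, …, 289} in uniformly random order; by symmetry P[π(i) > π(j)] = 1/2.
By linearity: E[X] = 41616 · (1/2) = C(289, 2) · (1/2) = 41616/2 = 20808 ≈ 20808.00000.

E[X] = 20808 = 20808.00000.


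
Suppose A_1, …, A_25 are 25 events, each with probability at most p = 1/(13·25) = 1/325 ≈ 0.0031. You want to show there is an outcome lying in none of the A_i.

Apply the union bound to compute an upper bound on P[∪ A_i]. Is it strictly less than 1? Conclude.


Union bound: P[∪_{i=1}^{25} A_i] ≤ Σ_i P[A_i] ≤ 25·p = 25·(1/325) = 1/13.
Numerically: 1/13 ≈ 0.0769.
Is 1/13 < 1? YES.
Since P[∪ A_i] ≤ 1/13 < 1, the complement has P[∩ A_i^c] ≥ 1 − 1/13 = 12/13 > 0, so some outcome avoids every A_i.

25·p = 1/13 ≈ 0.0769; existence CERTIFIED by the union bound.


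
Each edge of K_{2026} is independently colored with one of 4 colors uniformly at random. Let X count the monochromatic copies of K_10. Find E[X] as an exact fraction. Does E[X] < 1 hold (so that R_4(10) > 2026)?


E[X] = C(2026, 10) · 4^{1 − 45} = 314029205130126398094885285 · 4^{−44} = 314029205130126398094885285/309485009821345068724781056.
As a reduced fraction: E[X] = 314029205130126398094885285/309485009821345068724781056 ≈ 1.01468.
Is E[X] < 1? NO.
Since E[X] ≥ 1, the first-moment bound is inconclusive at n = 2026; it does NOT by itself certify R_4(10) > 2026.

E[X] = 314029205130126398094885285/309485009821345068724781056 ≈ 1.01468; E[X] ≥ 1; first-moment method inconclusive here.


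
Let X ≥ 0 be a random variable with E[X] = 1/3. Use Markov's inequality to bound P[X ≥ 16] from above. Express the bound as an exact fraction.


μ = E[X] = 1/3, a = 16.
Markov: P[X ≥ 16] ≤ μ/a = (1/3)/16 = 1/48.
Numerically: ≈ 0.02083.
(Since a = 16 > μ = 0.33333, the bound 1/48 is < 1 and informative.)

P[X ≥ 16] ≤ 1/48 ≈ 0.02083.


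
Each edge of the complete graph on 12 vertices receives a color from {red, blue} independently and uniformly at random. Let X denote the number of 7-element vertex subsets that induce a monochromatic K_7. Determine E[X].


Let X = Σ_S X_S over the C(12, 7) = 792 subsets S of size 7, where X_S = 1 if the K_7 on S is monochromatic.
For a fixed S, the K_7 on S has C(7, 2) = 21 edges. P[all 21 edges red] = (1/2)^21, and likewise for blue, so P[monochromatic] = 2·(1/2)^21 = 2^{1 − 21} = 1/1048576.
Summing: E[X] = C(12, 7) · 2^{1 − 21} = 792 · 1/1048576 = 99/131072.
Numerically: E[X] ≈ 0.0008.

E[X] = C(12,7)·2^(1−C(7,2)) = 99/131072 ≈ 0.0008.


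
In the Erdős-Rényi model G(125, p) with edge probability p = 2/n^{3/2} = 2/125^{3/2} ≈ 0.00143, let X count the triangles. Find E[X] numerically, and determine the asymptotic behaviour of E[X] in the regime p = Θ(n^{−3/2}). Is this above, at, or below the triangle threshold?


Number of potential triangles: C(125, 3) = 317750.
Each occurs with probability p³ ≈ (0.00143)³ ≈ 2.93086e-09.
By linearity: E[X] = C(125, 3)·p³ ≈ 317750 · 2.93086e-09 ≈ 0.001.
Since α = 3/2 > 1, p = c/n^{3/2} = o(1/n) is below the triangle threshold p ~ 1/n. Asymptotically E[X] ~ (c³/6)·n^{3(1−α)} = (2³/6)·n^{-1.5} → 0, so by Markov's inequality G has no triangles w.h.p.

E[X] ≈ 0.001; in regime p = Θ(1/n^{3/2}) E[X] tends to 0 (below the triangle threshold p ~ 1/n).


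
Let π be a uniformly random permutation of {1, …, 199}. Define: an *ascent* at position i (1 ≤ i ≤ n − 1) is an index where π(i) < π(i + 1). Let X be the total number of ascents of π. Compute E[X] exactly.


Write X = Σ X_I over i = 1, …, 198, with X_I the indicator of one ascent.
There are 198 indicators.
For each fixed i, the pair (π(i), π(i+1)) is a uniformly random ordered pair of distinct values from {1, …, 199}; by symmetry P[π(i) < π(i+1)] = 1/2.
By linearity: E[X] = 198 · (1/2) = (199 − 1) · (1/2) = 99 ≈ 99.0000.

E[X] = 99 = 99.0000.


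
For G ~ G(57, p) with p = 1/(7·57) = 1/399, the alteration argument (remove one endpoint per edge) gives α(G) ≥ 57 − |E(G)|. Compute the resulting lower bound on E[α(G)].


E[|E(G)|] = C(57, 2)·p = 1596 · (1/399) = 4.
E[α(G)] ≥ n − E[|E(G)|] = 57 − 4 = 53.
Numerically: ≈ 53.0000.
(This is only a lower bound; the true E[α(G)] may be larger.)

E[α(G)] ≥ 53 ≈ 53.0000.


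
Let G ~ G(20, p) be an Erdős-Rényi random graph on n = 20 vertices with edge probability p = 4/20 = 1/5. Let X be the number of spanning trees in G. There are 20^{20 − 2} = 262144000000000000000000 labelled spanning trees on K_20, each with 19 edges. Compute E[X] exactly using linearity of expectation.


K_20 has 20^{20 − 2} = 262144000000000000000000 labelled spanning trees.
For each such spanning tree H, let X_H = 1 if all 19 edges of H are present in G. Then P[X_H = 1] = p^{19} = (1/5)^{19} = 1/19073486328125.
By linearity: E[X] = Σ_H E[X_H] = 262144000000000000000000 · p^{19} = 262144000000000000000000 · 1/19073486328125 = 68719476736/5.
Numerically: E[X] ≈ 1.37439e+10.

E[X] = 262144000000000000000000 · (1/5)^{19} = 68719476736/5 ≈ 1.37439e+10.


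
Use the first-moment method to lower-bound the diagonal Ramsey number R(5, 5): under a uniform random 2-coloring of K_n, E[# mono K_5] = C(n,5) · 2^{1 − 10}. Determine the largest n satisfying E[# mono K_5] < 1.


We need C(n, 5) · 2^{1 − 10} < 1, i.e. C(n, 5) < 2^{10 − 1} = 512.
Check values of n near the boundary:
  n = 9: C(9, 5) = 126; 126 < 512? YES
  n = 10: C(10, 5) = 252; 252 < 512? YES
  n = 11: C(11, 5) = 462; 462 < 512? YES
  n = 12: C(12, 5) = 792; 792 < 512? NO
The largest n with C(n, 5) < 512 is n = 11 (where E[X] = 231/256 ≈ 0.9023). Hence R(5, 5) > 11, i.e. R(5, 5) ≥ 12.

Largest n = 11; hence R(5, 5) > 11.


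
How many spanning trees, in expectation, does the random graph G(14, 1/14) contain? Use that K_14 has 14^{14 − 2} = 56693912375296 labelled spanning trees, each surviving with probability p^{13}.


K_14 has 14^{14 − 2} = 56693912375296 labelled spanning trees.
For each such spanning tree H, let X_H = 1 if all 13 edges of H are present in G. Then P[X_H = 1] = p^{13} = (1/14)^{13} = 1/793714773254144.
Summing the indicators: E[X] = Σ_H E[X_H] = 56693912375296 · p^{13} = 56693912375296 · 1/793714773254144 = 1/14.
Numerically: E[X] ≈ 0.071429.

E[X] = 56693912375296 · (1/14)^{13} = 1/14 ≈ 0.071429.
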